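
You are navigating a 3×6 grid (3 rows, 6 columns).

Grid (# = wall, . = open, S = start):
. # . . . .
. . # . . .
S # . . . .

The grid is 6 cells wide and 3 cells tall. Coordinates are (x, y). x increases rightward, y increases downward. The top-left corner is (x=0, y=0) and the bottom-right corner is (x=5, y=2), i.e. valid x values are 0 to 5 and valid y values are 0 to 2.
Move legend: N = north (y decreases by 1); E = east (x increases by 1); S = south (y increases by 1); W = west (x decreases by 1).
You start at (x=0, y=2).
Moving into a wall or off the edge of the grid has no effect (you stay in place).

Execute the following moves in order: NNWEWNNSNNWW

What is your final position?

Answer: Final position: (x=0, y=0)

Derivation:
Start: (x=0, y=2)
  N (north): (x=0, y=2) -> (x=0, y=1)
  N (north): (x=0, y=1) -> (x=0, y=0)
  W (west): blocked, stay at (x=0, y=0)
  E (east): blocked, stay at (x=0, y=0)
  W (west): blocked, stay at (x=0, y=0)
  N (north): blocked, stay at (x=0, y=0)
  N (north): blocked, stay at (x=0, y=0)
  S (south): (x=0, y=0) -> (x=0, y=1)
  N (north): (x=0, y=1) -> (x=0, y=0)
  N (north): blocked, stay at (x=0, y=0)
  W (west): blocked, stay at (x=0, y=0)
  W (west): blocked, stay at (x=0, y=0)
Final: (x=0, y=0)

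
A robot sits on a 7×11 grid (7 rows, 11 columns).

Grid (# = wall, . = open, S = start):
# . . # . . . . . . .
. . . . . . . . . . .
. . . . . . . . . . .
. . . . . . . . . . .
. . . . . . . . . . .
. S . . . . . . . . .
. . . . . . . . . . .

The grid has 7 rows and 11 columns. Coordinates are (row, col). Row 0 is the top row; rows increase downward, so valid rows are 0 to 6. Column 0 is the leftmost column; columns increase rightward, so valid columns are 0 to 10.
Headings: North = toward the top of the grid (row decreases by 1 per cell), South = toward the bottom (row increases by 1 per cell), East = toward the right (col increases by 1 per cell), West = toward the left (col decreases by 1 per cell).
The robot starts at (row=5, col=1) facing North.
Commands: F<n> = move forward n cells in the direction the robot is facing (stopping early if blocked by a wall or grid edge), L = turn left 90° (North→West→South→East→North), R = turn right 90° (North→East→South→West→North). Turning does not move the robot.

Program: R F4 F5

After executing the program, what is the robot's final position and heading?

Answer: Final position: (row=5, col=10), facing East

Derivation:
Start: (row=5, col=1), facing North
  R: turn right, now facing East
  F4: move forward 4, now at (row=5, col=5)
  F5: move forward 5, now at (row=5, col=10)
Final: (row=5, col=10), facing East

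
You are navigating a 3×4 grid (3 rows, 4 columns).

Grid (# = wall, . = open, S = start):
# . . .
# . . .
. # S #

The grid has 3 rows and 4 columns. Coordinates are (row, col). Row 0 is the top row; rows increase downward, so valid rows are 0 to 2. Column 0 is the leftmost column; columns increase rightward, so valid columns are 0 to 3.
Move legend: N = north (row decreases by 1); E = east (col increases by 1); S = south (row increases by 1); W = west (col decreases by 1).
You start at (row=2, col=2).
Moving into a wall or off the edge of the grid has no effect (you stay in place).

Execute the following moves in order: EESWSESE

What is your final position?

Start: (row=2, col=2)
  E (east): blocked, stay at (row=2, col=2)
  E (east): blocked, stay at (row=2, col=2)
  S (south): blocked, stay at (row=2, col=2)
  W (west): blocked, stay at (row=2, col=2)
  S (south): blocked, stay at (row=2, col=2)
  E (east): blocked, stay at (row=2, col=2)
  S (south): blocked, stay at (row=2, col=2)
  E (east): blocked, stay at (row=2, col=2)
Final: (row=2, col=2)

Answer: Final position: (row=2, col=2)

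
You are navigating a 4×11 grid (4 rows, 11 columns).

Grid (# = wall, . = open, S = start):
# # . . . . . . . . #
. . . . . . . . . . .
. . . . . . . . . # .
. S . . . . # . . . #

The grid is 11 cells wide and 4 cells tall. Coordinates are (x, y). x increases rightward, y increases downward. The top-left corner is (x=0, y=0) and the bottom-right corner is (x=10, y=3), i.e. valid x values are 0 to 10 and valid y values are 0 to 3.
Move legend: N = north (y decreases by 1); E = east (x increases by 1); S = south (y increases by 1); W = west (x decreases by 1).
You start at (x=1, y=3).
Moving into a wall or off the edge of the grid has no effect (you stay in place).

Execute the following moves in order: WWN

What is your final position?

Start: (x=1, y=3)
  W (west): (x=1, y=3) -> (x=0, y=3)
  W (west): blocked, stay at (x=0, y=3)
  N (north): (x=0, y=3) -> (x=0, y=2)
Final: (x=0, y=2)

Answer: Final position: (x=0, y=2)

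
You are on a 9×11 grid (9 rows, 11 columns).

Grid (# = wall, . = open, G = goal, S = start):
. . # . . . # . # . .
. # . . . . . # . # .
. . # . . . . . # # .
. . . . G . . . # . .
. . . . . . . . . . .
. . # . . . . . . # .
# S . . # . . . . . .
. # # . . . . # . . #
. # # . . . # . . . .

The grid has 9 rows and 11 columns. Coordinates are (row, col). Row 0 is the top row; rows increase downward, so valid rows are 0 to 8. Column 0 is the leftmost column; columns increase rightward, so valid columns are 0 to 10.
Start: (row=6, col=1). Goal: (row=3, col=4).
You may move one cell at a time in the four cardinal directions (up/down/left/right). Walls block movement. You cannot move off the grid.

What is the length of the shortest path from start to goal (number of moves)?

BFS from (row=6, col=1) until reaching (row=3, col=4):
  Distance 0: (row=6, col=1)
  Distance 1: (row=5, col=1), (row=6, col=2)
  Distance 2: (row=4, col=1), (row=5, col=0), (row=6, col=3)
  Distance 3: (row=3, col=1), (row=4, col=0), (row=4, col=2), (row=5, col=3), (row=7, col=3)
  Distance 4: (row=2, col=1), (row=3, col=0), (row=3, col=2), (row=4, col=3), (row=5, col=4), (row=7, col=4), (row=8, col=3)
  Distance 5: (row=2, col=0), (row=3, col=3), (row=4, col=4), (row=5, col=5), (row=7, col=5), (row=8, col=4)
  Distance 6: (row=1, col=0), (row=2, col=3), (row=3, col=4), (row=4, col=5), (row=5, col=6), (row=6, col=5), (row=7, col=6), (row=8, col=5)  <- goal reached here
One shortest path (6 moves): (row=6, col=1) -> (row=6, col=2) -> (row=6, col=3) -> (row=5, col=3) -> (row=5, col=4) -> (row=4, col=4) -> (row=3, col=4)

Answer: Shortest path length: 6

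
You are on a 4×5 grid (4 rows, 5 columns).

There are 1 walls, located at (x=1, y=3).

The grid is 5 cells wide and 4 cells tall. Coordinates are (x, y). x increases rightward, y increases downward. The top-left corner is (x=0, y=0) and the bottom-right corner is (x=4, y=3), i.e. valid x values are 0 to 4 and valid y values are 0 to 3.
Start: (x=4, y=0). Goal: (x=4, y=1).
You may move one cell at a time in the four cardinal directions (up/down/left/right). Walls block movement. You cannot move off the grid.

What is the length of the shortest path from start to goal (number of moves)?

Answer: Shortest path length: 1

Derivation:
BFS from (x=4, y=0) until reaching (x=4, y=1):
  Distance 0: (x=4, y=0)
  Distance 1: (x=3, y=0), (x=4, y=1)  <- goal reached here
One shortest path (1 moves): (x=4, y=0) -> (x=4, y=1)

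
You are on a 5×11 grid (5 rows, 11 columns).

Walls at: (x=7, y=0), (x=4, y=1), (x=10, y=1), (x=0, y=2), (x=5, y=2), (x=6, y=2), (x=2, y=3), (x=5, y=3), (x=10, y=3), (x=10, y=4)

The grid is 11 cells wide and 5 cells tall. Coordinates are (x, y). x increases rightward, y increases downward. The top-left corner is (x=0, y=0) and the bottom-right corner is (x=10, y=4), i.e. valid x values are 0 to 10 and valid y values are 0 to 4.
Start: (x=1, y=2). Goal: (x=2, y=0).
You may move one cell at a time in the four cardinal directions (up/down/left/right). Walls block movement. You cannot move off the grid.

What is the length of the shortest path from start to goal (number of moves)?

BFS from (x=1, y=2) until reaching (x=2, y=0):
  Distance 0: (x=1, y=2)
  Distance 1: (x=1, y=1), (x=2, y=2), (x=1, y=3)
  Distance 2: (x=1, y=0), (x=0, y=1), (x=2, y=1), (x=3, y=2), (x=0, y=3), (x=1, y=4)
  Distance 3: (x=0, y=0), (x=2, y=0), (x=3, y=1), (x=4, y=2), (x=3, y=3), (x=0, y=4), (x=2, y=4)  <- goal reached here
One shortest path (3 moves): (x=1, y=2) -> (x=2, y=2) -> (x=2, y=1) -> (x=2, y=0)

Answer: Shortest path length: 3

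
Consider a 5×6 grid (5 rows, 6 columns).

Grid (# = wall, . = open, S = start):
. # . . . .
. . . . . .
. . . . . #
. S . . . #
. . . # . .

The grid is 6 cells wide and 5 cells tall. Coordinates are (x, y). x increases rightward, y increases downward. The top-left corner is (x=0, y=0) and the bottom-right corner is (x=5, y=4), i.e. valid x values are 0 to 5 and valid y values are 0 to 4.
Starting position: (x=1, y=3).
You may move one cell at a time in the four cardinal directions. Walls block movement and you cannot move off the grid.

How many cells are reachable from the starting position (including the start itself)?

Answer: Reachable cells: 26

Derivation:
BFS flood-fill from (x=1, y=3):
  Distance 0: (x=1, y=3)
  Distance 1: (x=1, y=2), (x=0, y=3), (x=2, y=3), (x=1, y=4)
  Distance 2: (x=1, y=1), (x=0, y=2), (x=2, y=2), (x=3, y=3), (x=0, y=4), (x=2, y=4)
  Distance 3: (x=0, y=1), (x=2, y=1), (x=3, y=2), (x=4, y=3)
  Distance 4: (x=0, y=0), (x=2, y=0), (x=3, y=1), (x=4, y=2), (x=4, y=4)
  Distance 5: (x=3, y=0), (x=4, y=1), (x=5, y=4)
  Distance 6: (x=4, y=0), (x=5, y=1)
  Distance 7: (x=5, y=0)
Total reachable: 26 (grid has 26 open cells total)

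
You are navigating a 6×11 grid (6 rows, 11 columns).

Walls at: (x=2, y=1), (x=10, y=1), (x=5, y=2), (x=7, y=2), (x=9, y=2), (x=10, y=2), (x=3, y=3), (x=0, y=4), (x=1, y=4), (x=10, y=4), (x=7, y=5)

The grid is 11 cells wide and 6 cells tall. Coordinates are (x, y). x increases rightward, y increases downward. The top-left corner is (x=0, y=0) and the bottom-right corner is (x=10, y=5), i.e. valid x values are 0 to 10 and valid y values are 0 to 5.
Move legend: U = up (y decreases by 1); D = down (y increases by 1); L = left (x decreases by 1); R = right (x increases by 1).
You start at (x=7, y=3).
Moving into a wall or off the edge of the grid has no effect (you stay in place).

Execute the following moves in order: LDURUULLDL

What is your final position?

Start: (x=7, y=3)
  L (left): (x=7, y=3) -> (x=6, y=3)
  D (down): (x=6, y=3) -> (x=6, y=4)
  U (up): (x=6, y=4) -> (x=6, y=3)
  R (right): (x=6, y=3) -> (x=7, y=3)
  U (up): blocked, stay at (x=7, y=3)
  U (up): blocked, stay at (x=7, y=3)
  L (left): (x=7, y=3) -> (x=6, y=3)
  L (left): (x=6, y=3) -> (x=5, y=3)
  D (down): (x=5, y=3) -> (x=5, y=4)
  L (left): (x=5, y=4) -> (x=4, y=4)
Final: (x=4, y=4)

Answer: Final position: (x=4, y=4)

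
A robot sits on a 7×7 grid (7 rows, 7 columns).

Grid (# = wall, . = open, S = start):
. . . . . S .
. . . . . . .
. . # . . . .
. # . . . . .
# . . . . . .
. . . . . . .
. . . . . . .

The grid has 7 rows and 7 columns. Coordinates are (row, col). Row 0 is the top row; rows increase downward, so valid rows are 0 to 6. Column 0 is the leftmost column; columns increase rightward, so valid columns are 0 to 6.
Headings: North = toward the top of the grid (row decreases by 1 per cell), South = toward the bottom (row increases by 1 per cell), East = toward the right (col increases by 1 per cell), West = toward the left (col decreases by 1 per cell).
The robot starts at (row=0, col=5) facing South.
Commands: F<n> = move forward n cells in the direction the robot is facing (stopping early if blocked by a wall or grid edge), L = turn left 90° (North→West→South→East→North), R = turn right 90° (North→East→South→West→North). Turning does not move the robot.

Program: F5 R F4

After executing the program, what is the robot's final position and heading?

Answer: Final position: (row=5, col=1), facing West

Derivation:
Start: (row=0, col=5), facing South
  F5: move forward 5, now at (row=5, col=5)
  R: turn right, now facing West
  F4: move forward 4, now at (row=5, col=1)
Final: (row=5, col=1), facing West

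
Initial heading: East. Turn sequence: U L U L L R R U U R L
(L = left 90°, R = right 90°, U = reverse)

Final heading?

Start: East
  U (U-turn (180°)) -> West
  L (left (90° counter-clockwise)) -> South
  U (U-turn (180°)) -> North
  L (left (90° counter-clockwise)) -> West
  L (left (90° counter-clockwise)) -> South
  R (right (90° clockwise)) -> West
  R (right (90° clockwise)) -> North
  U (U-turn (180°)) -> South
  U (U-turn (180°)) -> North
  R (right (90° clockwise)) -> East
  L (left (90° counter-clockwise)) -> North
Final: North

Answer: Final heading: North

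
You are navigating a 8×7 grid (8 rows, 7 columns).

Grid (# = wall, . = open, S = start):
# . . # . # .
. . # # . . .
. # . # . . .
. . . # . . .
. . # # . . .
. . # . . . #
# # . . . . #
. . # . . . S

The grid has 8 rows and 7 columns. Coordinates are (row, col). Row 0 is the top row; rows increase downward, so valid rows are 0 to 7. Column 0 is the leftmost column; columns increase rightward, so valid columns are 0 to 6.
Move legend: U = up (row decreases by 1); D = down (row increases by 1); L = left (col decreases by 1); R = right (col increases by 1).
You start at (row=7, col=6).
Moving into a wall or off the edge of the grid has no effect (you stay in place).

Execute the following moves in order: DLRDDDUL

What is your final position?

Start: (row=7, col=6)
  D (down): blocked, stay at (row=7, col=6)
  L (left): (row=7, col=6) -> (row=7, col=5)
  R (right): (row=7, col=5) -> (row=7, col=6)
  [×3]D (down): blocked, stay at (row=7, col=6)
  U (up): blocked, stay at (row=7, col=6)
  L (left): (row=7, col=6) -> (row=7, col=5)
Final: (row=7, col=5)

Answer: Final position: (row=7, col=5)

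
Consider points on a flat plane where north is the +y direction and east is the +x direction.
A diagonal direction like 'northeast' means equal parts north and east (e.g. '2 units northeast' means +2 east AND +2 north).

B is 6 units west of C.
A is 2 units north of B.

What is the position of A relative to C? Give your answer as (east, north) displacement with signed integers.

Place C at the origin (east=0, north=0).
  B is 6 units west of C: delta (east=-6, north=+0); B at (east=-6, north=0).
  A is 2 units north of B: delta (east=+0, north=+2); A at (east=-6, north=2).
Therefore A relative to C: (east=-6, north=2).

Answer: A is at (east=-6, north=2) relative to C.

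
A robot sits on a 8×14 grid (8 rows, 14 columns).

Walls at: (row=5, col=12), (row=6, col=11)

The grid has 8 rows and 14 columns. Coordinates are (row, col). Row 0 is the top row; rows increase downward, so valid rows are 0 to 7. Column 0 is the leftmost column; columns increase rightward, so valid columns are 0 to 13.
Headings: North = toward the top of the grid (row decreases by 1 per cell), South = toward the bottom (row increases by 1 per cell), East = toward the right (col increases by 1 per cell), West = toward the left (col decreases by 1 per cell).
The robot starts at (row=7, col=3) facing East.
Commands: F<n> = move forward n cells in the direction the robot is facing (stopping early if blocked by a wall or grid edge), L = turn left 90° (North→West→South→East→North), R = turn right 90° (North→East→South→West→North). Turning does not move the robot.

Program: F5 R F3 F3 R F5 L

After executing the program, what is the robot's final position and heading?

Answer: Final position: (row=7, col=3), facing South

Derivation:
Start: (row=7, col=3), facing East
  F5: move forward 5, now at (row=7, col=8)
  R: turn right, now facing South
  F3: move forward 0/3 (blocked), now at (row=7, col=8)
  F3: move forward 0/3 (blocked), now at (row=7, col=8)
  R: turn right, now facing West
  F5: move forward 5, now at (row=7, col=3)
  L: turn left, now facing South
Final: (row=7, col=3), facing South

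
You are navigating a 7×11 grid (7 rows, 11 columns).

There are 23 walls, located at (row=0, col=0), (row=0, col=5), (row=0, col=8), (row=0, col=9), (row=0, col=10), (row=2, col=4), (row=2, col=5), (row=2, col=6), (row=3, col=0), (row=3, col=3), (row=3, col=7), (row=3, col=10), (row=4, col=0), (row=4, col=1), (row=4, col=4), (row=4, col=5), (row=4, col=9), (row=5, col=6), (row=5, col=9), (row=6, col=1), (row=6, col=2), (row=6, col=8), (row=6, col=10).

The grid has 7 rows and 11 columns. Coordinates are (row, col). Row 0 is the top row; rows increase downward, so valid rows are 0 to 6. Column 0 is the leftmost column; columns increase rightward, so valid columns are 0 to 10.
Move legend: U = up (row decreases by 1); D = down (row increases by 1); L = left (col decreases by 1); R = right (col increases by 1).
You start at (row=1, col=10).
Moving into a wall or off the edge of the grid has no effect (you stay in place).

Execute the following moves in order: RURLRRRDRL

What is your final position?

Start: (row=1, col=10)
  R (right): blocked, stay at (row=1, col=10)
  U (up): blocked, stay at (row=1, col=10)
  R (right): blocked, stay at (row=1, col=10)
  L (left): (row=1, col=10) -> (row=1, col=9)
  R (right): (row=1, col=9) -> (row=1, col=10)
  R (right): blocked, stay at (row=1, col=10)
  R (right): blocked, stay at (row=1, col=10)
  D (down): (row=1, col=10) -> (row=2, col=10)
  R (right): blocked, stay at (row=2, col=10)
  L (left): (row=2, col=10) -> (row=2, col=9)
Final: (row=2, col=9)

Answer: Final position: (row=2, col=9)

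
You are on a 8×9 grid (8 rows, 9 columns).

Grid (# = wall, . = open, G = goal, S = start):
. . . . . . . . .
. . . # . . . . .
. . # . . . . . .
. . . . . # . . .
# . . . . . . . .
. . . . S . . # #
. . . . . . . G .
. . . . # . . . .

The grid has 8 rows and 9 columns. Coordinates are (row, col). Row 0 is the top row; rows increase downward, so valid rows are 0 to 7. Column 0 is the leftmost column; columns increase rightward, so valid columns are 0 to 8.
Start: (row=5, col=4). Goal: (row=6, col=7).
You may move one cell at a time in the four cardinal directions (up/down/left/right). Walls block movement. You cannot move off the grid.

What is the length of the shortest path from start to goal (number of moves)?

Answer: Shortest path length: 4

Derivation:
BFS from (row=5, col=4) until reaching (row=6, col=7):
  Distance 0: (row=5, col=4)
  Distance 1: (row=4, col=4), (row=5, col=3), (row=5, col=5), (row=6, col=4)
  Distance 2: (row=3, col=4), (row=4, col=3), (row=4, col=5), (row=5, col=2), (row=5, col=6), (row=6, col=3), (row=6, col=5)
  Distance 3: (row=2, col=4), (row=3, col=3), (row=4, col=2), (row=4, col=6), (row=5, col=1), (row=6, col=2), (row=6, col=6), (row=7, col=3), (row=7, col=5)
  Distance 4: (row=1, col=4), (row=2, col=3), (row=2, col=5), (row=3, col=2), (row=3, col=6), (row=4, col=1), (row=4, col=7), (row=5, col=0), (row=6, col=1), (row=6, col=7), (row=7, col=2), (row=7, col=6)  <- goal reached here
One shortest path (4 moves): (row=5, col=4) -> (row=5, col=5) -> (row=5, col=6) -> (row=6, col=6) -> (row=6, col=7)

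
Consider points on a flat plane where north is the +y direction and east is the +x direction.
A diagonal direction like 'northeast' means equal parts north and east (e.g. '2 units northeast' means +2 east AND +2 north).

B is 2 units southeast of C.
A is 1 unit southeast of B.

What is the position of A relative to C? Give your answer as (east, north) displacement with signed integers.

Place C at the origin (east=0, north=0).
  B is 2 units southeast of C: delta (east=+2, north=-2); B at (east=2, north=-2).
  A is 1 unit southeast of B: delta (east=+1, north=-1); A at (east=3, north=-3).
Therefore A relative to C: (east=3, north=-3).

Answer: A is at (east=3, north=-3) relative to C.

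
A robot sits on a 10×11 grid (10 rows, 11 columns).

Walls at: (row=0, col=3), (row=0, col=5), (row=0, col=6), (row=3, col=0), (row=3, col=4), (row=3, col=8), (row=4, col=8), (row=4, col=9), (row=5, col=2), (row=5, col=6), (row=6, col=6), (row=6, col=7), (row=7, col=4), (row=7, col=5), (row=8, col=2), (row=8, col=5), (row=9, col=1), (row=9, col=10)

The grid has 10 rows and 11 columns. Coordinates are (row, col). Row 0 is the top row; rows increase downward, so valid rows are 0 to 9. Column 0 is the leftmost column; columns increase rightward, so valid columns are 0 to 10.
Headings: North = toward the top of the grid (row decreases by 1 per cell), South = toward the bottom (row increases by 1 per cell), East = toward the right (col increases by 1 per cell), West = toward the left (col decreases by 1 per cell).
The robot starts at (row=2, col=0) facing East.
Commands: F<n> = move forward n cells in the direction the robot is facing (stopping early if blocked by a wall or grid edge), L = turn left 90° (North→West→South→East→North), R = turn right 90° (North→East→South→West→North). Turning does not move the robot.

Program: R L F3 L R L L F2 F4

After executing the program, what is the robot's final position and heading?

Answer: Final position: (row=2, col=0), facing West

Derivation:
Start: (row=2, col=0), facing East
  R: turn right, now facing South
  L: turn left, now facing East
  F3: move forward 3, now at (row=2, col=3)
  L: turn left, now facing North
  R: turn right, now facing East
  L: turn left, now facing North
  L: turn left, now facing West
  F2: move forward 2, now at (row=2, col=1)
  F4: move forward 1/4 (blocked), now at (row=2, col=0)
Final: (row=2, col=0), facing West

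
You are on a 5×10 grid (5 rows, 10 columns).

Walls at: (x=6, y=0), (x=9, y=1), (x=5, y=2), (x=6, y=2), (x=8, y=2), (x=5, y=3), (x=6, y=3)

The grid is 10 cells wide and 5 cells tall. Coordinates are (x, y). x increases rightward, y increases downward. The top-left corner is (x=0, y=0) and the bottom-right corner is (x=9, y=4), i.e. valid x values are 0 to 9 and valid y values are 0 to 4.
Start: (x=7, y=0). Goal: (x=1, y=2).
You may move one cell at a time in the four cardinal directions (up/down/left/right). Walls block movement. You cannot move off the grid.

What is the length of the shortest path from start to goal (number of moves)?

BFS from (x=7, y=0) until reaching (x=1, y=2):
  Distance 0: (x=7, y=0)
  Distance 1: (x=8, y=0), (x=7, y=1)
  Distance 2: (x=9, y=0), (x=6, y=1), (x=8, y=1), (x=7, y=2)
  Distance 3: (x=5, y=1), (x=7, y=3)
  Distance 4: (x=5, y=0), (x=4, y=1), (x=8, y=3), (x=7, y=4)
  Distance 5: (x=4, y=0), (x=3, y=1), (x=4, y=2), (x=9, y=3), (x=6, y=4), (x=8, y=4)
  Distance 6: (x=3, y=0), (x=2, y=1), (x=3, y=2), (x=9, y=2), (x=4, y=3), (x=5, y=4), (x=9, y=4)
  Distance 7: (x=2, y=0), (x=1, y=1), (x=2, y=2), (x=3, y=3), (x=4, y=4)
  Distance 8: (x=1, y=0), (x=0, y=1), (x=1, y=2), (x=2, y=3), (x=3, y=4)  <- goal reached here
One shortest path (8 moves): (x=7, y=0) -> (x=7, y=1) -> (x=6, y=1) -> (x=5, y=1) -> (x=4, y=1) -> (x=3, y=1) -> (x=2, y=1) -> (x=1, y=1) -> (x=1, y=2)

Answer: Shortest path length: 8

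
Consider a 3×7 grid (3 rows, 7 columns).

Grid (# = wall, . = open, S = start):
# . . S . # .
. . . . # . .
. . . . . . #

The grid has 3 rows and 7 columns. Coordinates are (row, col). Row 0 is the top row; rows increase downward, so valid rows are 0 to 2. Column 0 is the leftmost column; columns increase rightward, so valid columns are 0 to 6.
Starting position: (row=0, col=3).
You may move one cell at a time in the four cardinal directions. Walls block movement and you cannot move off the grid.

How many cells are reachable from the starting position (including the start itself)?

Answer: Reachable cells: 17

Derivation:
BFS flood-fill from (row=0, col=3):
  Distance 0: (row=0, col=3)
  Distance 1: (row=0, col=2), (row=0, col=4), (row=1, col=3)
  Distance 2: (row=0, col=1), (row=1, col=2), (row=2, col=3)
  Distance 3: (row=1, col=1), (row=2, col=2), (row=2, col=4)
  Distance 4: (row=1, col=0), (row=2, col=1), (row=2, col=5)
  Distance 5: (row=1, col=5), (row=2, col=0)
  Distance 6: (row=1, col=6)
  Distance 7: (row=0, col=6)
Total reachable: 17 (grid has 17 open cells total)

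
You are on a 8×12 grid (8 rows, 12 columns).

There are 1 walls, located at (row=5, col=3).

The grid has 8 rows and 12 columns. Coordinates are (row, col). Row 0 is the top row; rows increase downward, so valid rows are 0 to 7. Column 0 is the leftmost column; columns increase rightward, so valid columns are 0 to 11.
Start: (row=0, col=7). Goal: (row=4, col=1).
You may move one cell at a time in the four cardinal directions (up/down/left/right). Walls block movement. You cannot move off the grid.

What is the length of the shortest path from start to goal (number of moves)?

Answer: Shortest path length: 10

Derivation:
BFS from (row=0, col=7) until reaching (row=4, col=1):
  Distance 0: (row=0, col=7)
  Distance 1: (row=0, col=6), (row=0, col=8), (row=1, col=7)
  Distance 2: (row=0, col=5), (row=0, col=9), (row=1, col=6), (row=1, col=8), (row=2, col=7)
  Distance 3: (row=0, col=4), (row=0, col=10), (row=1, col=5), (row=1, col=9), (row=2, col=6), (row=2, col=8), (row=3, col=7)
  Distance 4: (row=0, col=3), (row=0, col=11), (row=1, col=4), (row=1, col=10), (row=2, col=5), (row=2, col=9), (row=3, col=6), (row=3, col=8), (row=4, col=7)
  Distance 5: (row=0, col=2), (row=1, col=3), (row=1, col=11), (row=2, col=4), (row=2, col=10), (row=3, col=5), (row=3, col=9), (row=4, col=6), (row=4, col=8), (row=5, col=7)
  Distance 6: (row=0, col=1), (row=1, col=2), (row=2, col=3), (row=2, col=11), (row=3, col=4), (row=3, col=10), (row=4, col=5), (row=4, col=9), (row=5, col=6), (row=5, col=8), (row=6, col=7)
  Distance 7: (row=0, col=0), (row=1, col=1), (row=2, col=2), (row=3, col=3), (row=3, col=11), (row=4, col=4), (row=4, col=10), (row=5, col=5), (row=5, col=9), (row=6, col=6), (row=6, col=8), (row=7, col=7)
  Distance 8: (row=1, col=0), (row=2, col=1), (row=3, col=2), (row=4, col=3), (row=4, col=11), (row=5, col=4), (row=5, col=10), (row=6, col=5), (row=6, col=9), (row=7, col=6), (row=7, col=8)
  Distance 9: (row=2, col=0), (row=3, col=1), (row=4, col=2), (row=5, col=11), (row=6, col=4), (row=6, col=10), (row=7, col=5), (row=7, col=9)
  Distance 10: (row=3, col=0), (row=4, col=1), (row=5, col=2), (row=6, col=3), (row=6, col=11), (row=7, col=4), (row=7, col=10)  <- goal reached here
One shortest path (10 moves): (row=0, col=7) -> (row=0, col=6) -> (row=0, col=5) -> (row=0, col=4) -> (row=0, col=3) -> (row=0, col=2) -> (row=0, col=1) -> (row=1, col=1) -> (row=2, col=1) -> (row=3, col=1) -> (row=4, col=1)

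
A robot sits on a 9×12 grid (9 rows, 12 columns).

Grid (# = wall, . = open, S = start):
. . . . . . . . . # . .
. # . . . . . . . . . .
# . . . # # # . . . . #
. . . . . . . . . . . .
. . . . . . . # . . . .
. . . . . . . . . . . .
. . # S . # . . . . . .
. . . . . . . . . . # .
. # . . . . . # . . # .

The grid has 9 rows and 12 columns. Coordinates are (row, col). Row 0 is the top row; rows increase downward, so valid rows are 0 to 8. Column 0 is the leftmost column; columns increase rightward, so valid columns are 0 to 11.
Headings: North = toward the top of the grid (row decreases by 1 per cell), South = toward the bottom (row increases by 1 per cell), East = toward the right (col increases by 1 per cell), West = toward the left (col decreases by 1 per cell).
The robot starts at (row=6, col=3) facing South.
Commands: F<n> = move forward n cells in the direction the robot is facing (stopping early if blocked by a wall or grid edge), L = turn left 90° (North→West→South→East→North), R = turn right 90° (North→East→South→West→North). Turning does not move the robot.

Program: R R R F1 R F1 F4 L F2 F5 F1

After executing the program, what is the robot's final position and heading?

Answer: Final position: (row=8, col=6), facing East

Derivation:
Start: (row=6, col=3), facing South
  R: turn right, now facing West
  R: turn right, now facing North
  R: turn right, now facing East
  F1: move forward 1, now at (row=6, col=4)
  R: turn right, now facing South
  F1: move forward 1, now at (row=7, col=4)
  F4: move forward 1/4 (blocked), now at (row=8, col=4)
  L: turn left, now facing East
  F2: move forward 2, now at (row=8, col=6)
  F5: move forward 0/5 (blocked), now at (row=8, col=6)
  F1: move forward 0/1 (blocked), now at (row=8, col=6)
Final: (row=8, col=6), facing East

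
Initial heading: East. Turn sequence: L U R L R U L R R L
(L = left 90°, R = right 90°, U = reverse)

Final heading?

Start: East
  L (left (90° counter-clockwise)) -> North
  U (U-turn (180°)) -> South
  R (right (90° clockwise)) -> West
  L (left (90° counter-clockwise)) -> South
  R (right (90° clockwise)) -> West
  U (U-turn (180°)) -> East
  L (left (90° counter-clockwise)) -> North
  R (right (90° clockwise)) -> East
  R (right (90° clockwise)) -> South
  L (left (90° counter-clockwise)) -> East
Final: East

Answer: Final heading: East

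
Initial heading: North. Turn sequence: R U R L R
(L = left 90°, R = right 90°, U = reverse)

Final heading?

Start: North
  R (right (90° clockwise)) -> East
  U (U-turn (180°)) -> West
  R (right (90° clockwise)) -> North
  L (left (90° counter-clockwise)) -> West
  R (right (90° clockwise)) -> North
Final: North

Answer: Final heading: North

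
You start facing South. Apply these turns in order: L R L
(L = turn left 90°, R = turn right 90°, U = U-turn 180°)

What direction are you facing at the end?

Answer: Final heading: East

Derivation:
Start: South
  L (left (90° counter-clockwise)) -> East
  R (right (90° clockwise)) -> South
  L (left (90° counter-clockwise)) -> East
Final: East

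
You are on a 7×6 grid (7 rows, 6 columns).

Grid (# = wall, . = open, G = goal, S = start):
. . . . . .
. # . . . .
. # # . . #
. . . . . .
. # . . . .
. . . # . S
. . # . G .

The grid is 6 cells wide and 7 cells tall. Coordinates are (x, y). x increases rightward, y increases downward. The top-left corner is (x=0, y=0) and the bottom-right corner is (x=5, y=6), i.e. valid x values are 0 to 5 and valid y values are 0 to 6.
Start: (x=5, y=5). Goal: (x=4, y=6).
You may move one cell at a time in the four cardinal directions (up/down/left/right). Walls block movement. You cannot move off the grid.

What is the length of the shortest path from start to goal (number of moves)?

Answer: Shortest path length: 2

Derivation:
BFS from (x=5, y=5) until reaching (x=4, y=6):
  Distance 0: (x=5, y=5)
  Distance 1: (x=5, y=4), (x=4, y=5), (x=5, y=6)
  Distance 2: (x=5, y=3), (x=4, y=4), (x=4, y=6)  <- goal reached here
One shortest path (2 moves): (x=5, y=5) -> (x=4, y=5) -> (x=4, y=6)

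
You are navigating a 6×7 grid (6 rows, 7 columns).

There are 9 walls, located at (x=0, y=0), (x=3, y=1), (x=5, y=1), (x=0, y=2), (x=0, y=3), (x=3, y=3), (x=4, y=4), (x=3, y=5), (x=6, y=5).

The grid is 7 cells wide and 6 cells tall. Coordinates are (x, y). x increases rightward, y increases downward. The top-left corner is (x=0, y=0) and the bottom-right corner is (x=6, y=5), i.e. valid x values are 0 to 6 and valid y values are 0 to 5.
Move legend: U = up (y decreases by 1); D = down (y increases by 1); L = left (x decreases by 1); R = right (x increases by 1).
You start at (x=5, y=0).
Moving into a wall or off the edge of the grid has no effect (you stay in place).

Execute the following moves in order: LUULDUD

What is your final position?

Answer: Final position: (x=3, y=0)

Derivation:
Start: (x=5, y=0)
  L (left): (x=5, y=0) -> (x=4, y=0)
  U (up): blocked, stay at (x=4, y=0)
  U (up): blocked, stay at (x=4, y=0)
  L (left): (x=4, y=0) -> (x=3, y=0)
  D (down): blocked, stay at (x=3, y=0)
  U (up): blocked, stay at (x=3, y=0)
  D (down): blocked, stay at (x=3, y=0)
Final: (x=3, y=0)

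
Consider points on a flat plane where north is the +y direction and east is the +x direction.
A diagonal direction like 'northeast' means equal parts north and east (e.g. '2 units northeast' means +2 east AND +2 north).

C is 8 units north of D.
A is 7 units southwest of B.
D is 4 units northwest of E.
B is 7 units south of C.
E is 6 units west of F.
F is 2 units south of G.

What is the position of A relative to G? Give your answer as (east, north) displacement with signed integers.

Place G at the origin (east=0, north=0).
  F is 2 units south of G: delta (east=+0, north=-2); F at (east=0, north=-2).
  E is 6 units west of F: delta (east=-6, north=+0); E at (east=-6, north=-2).
  D is 4 units northwest of E: delta (east=-4, north=+4); D at (east=-10, north=2).
  C is 8 units north of D: delta (east=+0, north=+8); C at (east=-10, north=10).
  B is 7 units south of C: delta (east=+0, north=-7); B at (east=-10, north=3).
  A is 7 units southwest of B: delta (east=-7, north=-7); A at (east=-17, north=-4).
Therefore A relative to G: (east=-17, north=-4).

Answer: A is at (east=-17, north=-4) relative to G.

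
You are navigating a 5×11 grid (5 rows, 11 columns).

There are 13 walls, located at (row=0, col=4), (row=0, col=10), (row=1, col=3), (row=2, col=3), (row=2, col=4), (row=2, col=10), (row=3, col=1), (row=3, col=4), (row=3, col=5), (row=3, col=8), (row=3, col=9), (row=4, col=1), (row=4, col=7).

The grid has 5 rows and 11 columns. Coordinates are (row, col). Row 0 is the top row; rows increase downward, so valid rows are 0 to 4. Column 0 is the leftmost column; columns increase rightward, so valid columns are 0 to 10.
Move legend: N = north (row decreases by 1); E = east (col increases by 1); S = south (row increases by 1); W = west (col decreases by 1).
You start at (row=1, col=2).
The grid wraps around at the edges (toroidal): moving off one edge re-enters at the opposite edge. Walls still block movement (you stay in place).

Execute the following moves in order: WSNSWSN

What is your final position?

Answer: Final position: (row=2, col=0)

Derivation:
Start: (row=1, col=2)
  W (west): (row=1, col=2) -> (row=1, col=1)
  S (south): (row=1, col=1) -> (row=2, col=1)
  N (north): (row=2, col=1) -> (row=1, col=1)
  S (south): (row=1, col=1) -> (row=2, col=1)
  W (west): (row=2, col=1) -> (row=2, col=0)
  S (south): (row=2, col=0) -> (row=3, col=0)
  N (north): (row=3, col=0) -> (row=2, col=0)
Final: (row=2, col=0)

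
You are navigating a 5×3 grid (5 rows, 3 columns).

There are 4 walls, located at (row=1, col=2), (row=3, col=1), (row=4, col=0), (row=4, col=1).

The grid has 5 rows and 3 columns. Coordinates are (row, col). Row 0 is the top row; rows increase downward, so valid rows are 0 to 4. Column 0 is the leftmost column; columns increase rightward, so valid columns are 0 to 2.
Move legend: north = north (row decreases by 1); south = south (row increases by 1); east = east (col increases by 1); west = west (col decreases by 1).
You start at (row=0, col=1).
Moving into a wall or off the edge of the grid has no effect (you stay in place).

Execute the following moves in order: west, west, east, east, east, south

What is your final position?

Start: (row=0, col=1)
  west (west): (row=0, col=1) -> (row=0, col=0)
  west (west): blocked, stay at (row=0, col=0)
  east (east): (row=0, col=0) -> (row=0, col=1)
  east (east): (row=0, col=1) -> (row=0, col=2)
  east (east): blocked, stay at (row=0, col=2)
  south (south): blocked, stay at (row=0, col=2)
Final: (row=0, col=2)

Answer: Final position: (row=0, col=2)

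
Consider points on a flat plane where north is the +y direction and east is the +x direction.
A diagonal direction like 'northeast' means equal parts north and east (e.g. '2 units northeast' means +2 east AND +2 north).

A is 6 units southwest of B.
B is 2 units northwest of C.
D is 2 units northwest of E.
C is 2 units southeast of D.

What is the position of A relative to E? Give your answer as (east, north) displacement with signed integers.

Place E at the origin (east=0, north=0).
  D is 2 units northwest of E: delta (east=-2, north=+2); D at (east=-2, north=2).
  C is 2 units southeast of D: delta (east=+2, north=-2); C at (east=0, north=0).
  B is 2 units northwest of C: delta (east=-2, north=+2); B at (east=-2, north=2).
  A is 6 units southwest of B: delta (east=-6, north=-6); A at (east=-8, north=-4).
Therefore A relative to E: (east=-8, north=-4).

Answer: A is at (east=-8, north=-4) relative to E.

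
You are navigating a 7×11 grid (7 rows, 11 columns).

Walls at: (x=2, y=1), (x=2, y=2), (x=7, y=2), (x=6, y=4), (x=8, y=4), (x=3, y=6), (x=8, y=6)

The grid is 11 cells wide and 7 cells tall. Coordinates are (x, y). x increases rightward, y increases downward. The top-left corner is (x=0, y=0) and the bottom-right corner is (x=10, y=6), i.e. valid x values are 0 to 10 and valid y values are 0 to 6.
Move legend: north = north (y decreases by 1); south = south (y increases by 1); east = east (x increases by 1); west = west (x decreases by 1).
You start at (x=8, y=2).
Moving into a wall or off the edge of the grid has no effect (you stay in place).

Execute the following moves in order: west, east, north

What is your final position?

Start: (x=8, y=2)
  west (west): blocked, stay at (x=8, y=2)
  east (east): (x=8, y=2) -> (x=9, y=2)
  north (north): (x=9, y=2) -> (x=9, y=1)
Final: (x=9, y=1)

Answer: Final position: (x=9, y=1)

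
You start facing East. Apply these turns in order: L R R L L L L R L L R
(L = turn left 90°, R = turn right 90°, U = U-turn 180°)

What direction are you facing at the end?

Start: East
  L (left (90° counter-clockwise)) -> North
  R (right (90° clockwise)) -> East
  R (right (90° clockwise)) -> South
  L (left (90° counter-clockwise)) -> East
  L (left (90° counter-clockwise)) -> North
  L (left (90° counter-clockwise)) -> West
  L (left (90° counter-clockwise)) -> South
  R (right (90° clockwise)) -> West
  L (left (90° counter-clockwise)) -> South
  L (left (90° counter-clockwise)) -> East
  R (right (90° clockwise)) -> South
Final: South

Answer: Final heading: South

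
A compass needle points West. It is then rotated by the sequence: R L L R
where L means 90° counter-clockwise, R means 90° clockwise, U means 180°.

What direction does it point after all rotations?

Answer: Final heading: West

Derivation:
Start: West
  R (right (90° clockwise)) -> North
  L (left (90° counter-clockwise)) -> West
  L (left (90° counter-clockwise)) -> South
  R (right (90° clockwise)) -> West
Final: West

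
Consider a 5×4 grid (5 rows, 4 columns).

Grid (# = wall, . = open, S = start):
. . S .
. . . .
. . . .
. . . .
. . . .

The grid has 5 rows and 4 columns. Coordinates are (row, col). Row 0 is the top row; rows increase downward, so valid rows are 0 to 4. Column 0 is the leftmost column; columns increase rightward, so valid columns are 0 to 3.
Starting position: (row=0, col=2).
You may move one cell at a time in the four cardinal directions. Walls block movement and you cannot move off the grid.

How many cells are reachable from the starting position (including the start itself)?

Answer: Reachable cells: 20

Derivation:
BFS flood-fill from (row=0, col=2):
  Distance 0: (row=0, col=2)
  Distance 1: (row=0, col=1), (row=0, col=3), (row=1, col=2)
  Distance 2: (row=0, col=0), (row=1, col=1), (row=1, col=3), (row=2, col=2)
  Distance 3: (row=1, col=0), (row=2, col=1), (row=2, col=3), (row=3, col=2)
  Distance 4: (row=2, col=0), (row=3, col=1), (row=3, col=3), (row=4, col=2)
  Distance 5: (row=3, col=0), (row=4, col=1), (row=4, col=3)
  Distance 6: (row=4, col=0)
Total reachable: 20 (grid has 20 open cells total)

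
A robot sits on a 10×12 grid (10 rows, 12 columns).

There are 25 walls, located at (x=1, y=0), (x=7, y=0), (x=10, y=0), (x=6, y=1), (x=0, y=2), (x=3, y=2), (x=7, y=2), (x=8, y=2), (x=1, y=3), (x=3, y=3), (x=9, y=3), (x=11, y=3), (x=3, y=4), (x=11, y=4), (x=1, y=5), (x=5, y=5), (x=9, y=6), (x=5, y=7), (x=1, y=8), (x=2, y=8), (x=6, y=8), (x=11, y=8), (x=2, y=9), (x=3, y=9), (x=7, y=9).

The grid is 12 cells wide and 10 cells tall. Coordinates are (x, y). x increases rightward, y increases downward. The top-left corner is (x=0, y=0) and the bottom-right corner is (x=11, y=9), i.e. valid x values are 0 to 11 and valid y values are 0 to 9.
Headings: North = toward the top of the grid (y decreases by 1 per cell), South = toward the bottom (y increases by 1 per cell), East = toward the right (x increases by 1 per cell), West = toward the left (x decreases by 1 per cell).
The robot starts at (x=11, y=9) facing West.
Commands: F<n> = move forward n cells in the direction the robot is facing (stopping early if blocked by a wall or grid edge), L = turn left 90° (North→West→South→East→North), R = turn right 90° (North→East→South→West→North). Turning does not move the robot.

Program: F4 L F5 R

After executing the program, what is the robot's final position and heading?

Start: (x=11, y=9), facing West
  F4: move forward 3/4 (blocked), now at (x=8, y=9)
  L: turn left, now facing South
  F5: move forward 0/5 (blocked), now at (x=8, y=9)
  R: turn right, now facing West
Final: (x=8, y=9), facing West

Answer: Final position: (x=8, y=9), facing West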